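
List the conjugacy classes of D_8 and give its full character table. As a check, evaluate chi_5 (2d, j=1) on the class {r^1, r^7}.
Conjugacy classes: {e} of size 1, {r^4} of size 1, {r^1, r^7} of size 2, {r^2, r^6} of size 2, {r^3, r^5} of size 2, {s, sr^2, ...} of size 4, {sr, sr^3, ...} of size 4.
Character table:
  irrep \ class              {e} (size 1)  {r^4} (size 1)  {r^1, r^7} (size 2)  {r^2, r^6} (size 2)  {r^3, r^5} (size 2)  {s, sr^2, ...} (size 4)  {sr, sr^3, ...} (size 4)
  chi_1 (triv)               1             1               1                    1                    1                    1                        1                       
  chi_2 (sign: r->1, s->-1)  1             1               1                    1                    1                    -1                       -1                      
  chi_3 (r->-1, s->1)        1             1               -1                   1                    -1                   1                        -1                      
  chi_4 (r->-1, s->-1)       1             1               -1                   1                    -1                   -1                       1                       
  chi_5 (2d, j=1)            2             -2              sqrt(2)              0                    -sqrt(2)             0                        0                       
  chi_6 (2d, j=2)            2             2               0                    -2                   0                    0                        0                       
  chi_7 (2d, j=3)            2             -2              -sqrt(2)             0                    sqrt(2)              0                        0                       

Spot check: chi_5 (2d, j=1) on {r^1, r^7} = sqrt(2).

Working: D_8 has order 2*8 = 16 with 7 conjugacy classes, hence 7 irreducibles. Sum of squared dims 1 + 1 + 1 + 1 + 4 + 4 + 4 = 16 = |G|. Linear characters come from the abelianisation; the 2-dimensional irreps have character r^k -> 2*cos(2*pi*j*k/8), reflections -> 0.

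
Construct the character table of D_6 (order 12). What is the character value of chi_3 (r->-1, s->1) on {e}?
Conjugacy classes: {e} of size 1, {r^3} of size 1, {r^1, r^5} of size 2, {r^2, r^4} of size 2, {s, sr^2, ...} of size 3, {sr, sr^3, ...} of size 3.
Character table:
  irrep \ class              {e} (size 1)  {r^3} (size 1)  {r^1, r^5} (size 2)  {r^2, r^4} (size 2)  {s, sr^2, ...} (size 3)  {sr, sr^3, ...} (size 3)
  chi_1 (triv)               1             1               1                    1                    1                        1                       
  chi_2 (sign: r->1, s->-1)  1             1               1                    1                    -1                       -1                      
  chi_3 (r->-1, s->1)        1             -1              -1                   1                    1                        -1                      
  chi_4 (r->-1, s->-1)       1             -1              -1                   1                    -1                       1                       
  chi_5 (2d, j=1)            2             -2              1                    -1                   0                        0                       
  chi_6 (2d, j=2)            2             2               -1                   -1                   0                        0                       

Spot check: chi_3 (r->-1, s->1) on {e} = 1.

Why: D_6 has order 2*6 = 12 with 6 conjugacy classes, hence 6 irreducibles. Sum of squared dims 1 + 1 + 1 + 1 + 4 + 4 = 12 = |G|. Linear characters come from the abelianisation; the 2-dimensional irreps have character r^k -> 2*cos(2*pi*j*k/6), reflections -> 0.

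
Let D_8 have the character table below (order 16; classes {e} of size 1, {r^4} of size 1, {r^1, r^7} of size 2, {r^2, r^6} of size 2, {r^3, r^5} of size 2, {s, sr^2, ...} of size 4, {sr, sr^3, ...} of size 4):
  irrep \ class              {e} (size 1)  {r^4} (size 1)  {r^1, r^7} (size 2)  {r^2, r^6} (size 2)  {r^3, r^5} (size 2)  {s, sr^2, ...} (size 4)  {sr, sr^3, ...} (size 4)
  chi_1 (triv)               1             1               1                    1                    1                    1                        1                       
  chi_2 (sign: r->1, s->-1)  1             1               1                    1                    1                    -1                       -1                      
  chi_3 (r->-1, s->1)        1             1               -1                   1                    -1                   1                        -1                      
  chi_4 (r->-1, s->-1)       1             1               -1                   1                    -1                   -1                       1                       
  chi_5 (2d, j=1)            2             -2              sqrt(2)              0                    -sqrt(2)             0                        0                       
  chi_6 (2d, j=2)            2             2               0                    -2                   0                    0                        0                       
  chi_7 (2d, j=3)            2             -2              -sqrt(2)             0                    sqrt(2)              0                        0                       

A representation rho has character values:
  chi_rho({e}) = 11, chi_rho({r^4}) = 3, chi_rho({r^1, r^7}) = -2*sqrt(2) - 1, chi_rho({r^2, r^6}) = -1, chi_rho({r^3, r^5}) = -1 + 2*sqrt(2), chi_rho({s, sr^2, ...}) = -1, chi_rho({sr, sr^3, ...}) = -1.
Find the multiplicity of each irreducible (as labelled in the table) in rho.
Multiplicities: chi_1: 0, chi_2: 1, chi_3: 1, chi_4: 1, chi_5: 0, chi_6: 2, chi_7: 2.

Solution. Use <chi_rho, chi> = (1/|G|) sum_C |C| * chi_rho(C) * conj(chi(C)) with |G| = 16 for each irreducible chi in the table:
  <chi_rho, chi_1> = (1/16)[1*(11)*conj(1) + 1*(3)*conj(1) + 2*(-2*sqrt(2) - 1)*conj(1) + 2*(-1)*conj(1) + 2*(-1 + 2*sqrt(2))*conj(1) + 4*(-1)*conj(1) + 4*(-1)*conj(1)]
      = (1/16)[(11) + (3) + (-4*sqrt(2) - 2) + (-2) + (-2 + 4*sqrt(2)) + (-4) + (-4)] = 0/16 = 0
  <chi_rho, chi_2> = (1/16)[1*(11)*conj(1) + 1*(3)*conj(1) + 2*(-2*sqrt(2) - 1)*conj(1) + 2*(-1)*conj(1) + 2*(-1 + 2*sqrt(2))*conj(1) + 4*(-1)*conj(-1) + 4*(-1)*conj(-1)]
      = (1/16)[(11) + (3) + (-4*sqrt(2) - 2) + (-2) + (-2 + 4*sqrt(2)) + (4) + (4)] = 16/16 = 1
  <chi_rho, chi_3> = (1/16)[1*(11)*conj(1) + 1*(3)*conj(1) + 2*(-2*sqrt(2) - 1)*conj(-1) + 2*(-1)*conj(1) + 2*(-1 + 2*sqrt(2))*conj(-1) + 4*(-1)*conj(1) + 4*(-1)*conj(-1)]
      = (1/16)[(11) + (3) + (2 + 4*sqrt(2)) + (-2) + (2 - 4*sqrt(2)) + (-4) + (4)] = 16/16 = 1
  <chi_rho, chi_4> = (1/16)[1*(11)*conj(1) + 1*(3)*conj(1) + 2*(-2*sqrt(2) - 1)*conj(-1) + 2*(-1)*conj(1) + 2*(-1 + 2*sqrt(2))*conj(-1) + 4*(-1)*conj(-1) + 4*(-1)*conj(1)]
      = (1/16)[(11) + (3) + (2 + 4*sqrt(2)) + (-2) + (2 - 4*sqrt(2)) + (4) + (-4)] = 16/16 = 1
  <chi_rho, chi_5> = (1/16)[1*(11)*conj(2) + 1*(3)*conj(-2) + 2*(-2*sqrt(2) - 1)*conj(sqrt(2)) + 2*(-1)*conj(0) + 2*(-1 + 2*sqrt(2))*conj(-sqrt(2)) + 4*(-1)*conj(0) + 4*(-1)*conj(0)]
      = (1/16)[(22) + (-6) + (-8 - 2*sqrt(2)) + (0) + (-8 + 2*sqrt(2)) + (0) + (0)] = 0/16 = 0
  <chi_rho, chi_6> = (1/16)[1*(11)*conj(2) + 1*(3)*conj(2) + 2*(-2*sqrt(2) - 1)*conj(0) + 2*(-1)*conj(-2) + 2*(-1 + 2*sqrt(2))*conj(0) + 4*(-1)*conj(0) + 4*(-1)*conj(0)]
      = (1/16)[(22) + (6) + (0) + (4) + (0) + (0) + (0)] = 32/16 = 2
  <chi_rho, chi_7> = (1/16)[1*(11)*conj(2) + 1*(3)*conj(-2) + 2*(-2*sqrt(2) - 1)*conj(-sqrt(2)) + 2*(-1)*conj(0) + 2*(-1 + 2*sqrt(2))*conj(sqrt(2)) + 4*(-1)*conj(0) + 4*(-1)*conj(0)]
      = (1/16)[(22) + (-6) + (2*sqrt(2) + 8) + (0) + (8 - 2*sqrt(2)) + (0) + (0)] = 32/16 = 2
Dimension check: dim(rho) = sum (mult * dim) = 0*1 + 1*1 + 1*1 + 1*1 + 0*2 + 2*2 + 2*2 = 11 = chi_rho(e) = 11.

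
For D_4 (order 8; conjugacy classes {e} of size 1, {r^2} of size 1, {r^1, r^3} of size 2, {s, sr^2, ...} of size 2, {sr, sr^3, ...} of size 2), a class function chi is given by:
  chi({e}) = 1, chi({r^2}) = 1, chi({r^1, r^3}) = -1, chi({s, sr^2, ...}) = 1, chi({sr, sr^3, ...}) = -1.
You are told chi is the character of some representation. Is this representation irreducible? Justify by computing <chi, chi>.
Irreducible: <chi, chi> = 1.

Working: <chi, chi> = (1/|G|) sum_C |C| * |chi(C)|^2 = (1/8)[1*|1|^2 + 1*|1|^2 + 2*|-1|^2 + 2*|1|^2 + 2*|-1|^2]
  = (1/8)[(1) + (1) + (2) + (2) + (2)] = 8/8 = 1.
A character is irreducible iff <chi, chi> = 1, so this representation is irreducible.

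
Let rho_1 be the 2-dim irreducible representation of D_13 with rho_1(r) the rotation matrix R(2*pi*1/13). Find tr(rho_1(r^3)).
chi_{rho_1}(r^3) = 2*cos(2*pi*1*3/13) = 2*cos(6*pi/13)

rho_1(r^3) is rotation by angle 2*pi*1*3/13, whose trace is 2*cos(2*pi*1*3/13) = 2*cos(6*pi/13).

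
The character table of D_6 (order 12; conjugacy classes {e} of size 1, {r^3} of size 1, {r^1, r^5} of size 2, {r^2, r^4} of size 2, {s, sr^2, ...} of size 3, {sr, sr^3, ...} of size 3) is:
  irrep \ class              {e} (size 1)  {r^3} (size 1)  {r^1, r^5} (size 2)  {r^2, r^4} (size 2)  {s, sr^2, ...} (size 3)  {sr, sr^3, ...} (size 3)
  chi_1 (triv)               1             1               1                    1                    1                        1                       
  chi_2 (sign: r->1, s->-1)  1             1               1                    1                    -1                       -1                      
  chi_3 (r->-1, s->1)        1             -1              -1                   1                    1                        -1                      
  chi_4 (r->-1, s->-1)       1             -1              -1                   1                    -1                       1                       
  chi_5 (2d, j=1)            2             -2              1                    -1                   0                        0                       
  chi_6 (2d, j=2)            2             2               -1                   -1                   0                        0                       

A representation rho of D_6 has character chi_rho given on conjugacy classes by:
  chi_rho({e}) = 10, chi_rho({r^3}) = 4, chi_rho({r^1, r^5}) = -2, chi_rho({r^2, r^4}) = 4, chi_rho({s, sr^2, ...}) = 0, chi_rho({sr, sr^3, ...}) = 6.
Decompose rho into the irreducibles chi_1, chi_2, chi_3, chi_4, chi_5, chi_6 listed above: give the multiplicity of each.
Multiplicities: chi_1: 3, chi_2: 0, chi_3: 0, chi_4: 3, chi_5: 0, chi_6: 2.

Derivation: Use <chi_rho, chi> = (1/|G|) sum_C |C| * chi_rho(C) * conj(chi(C)) with |G| = 12 for each irreducible chi in the table:
  <chi_rho, chi_1> = (1/12)[1*(10)*conj(1) + 1*(4)*conj(1) + 2*(-2)*conj(1) + 2*(4)*conj(1) + 3*(0)*conj(1) + 3*(6)*conj(1)]
      = (1/12)[(10) + (4) + (-4) + (8) + (0) + (18)] = 36/12 = 3
  <chi_rho, chi_2> = (1/12)[1*(10)*conj(1) + 1*(4)*conj(1) + 2*(-2)*conj(1) + 2*(4)*conj(1) + 3*(0)*conj(-1) + 3*(6)*conj(-1)]
      = (1/12)[(10) + (4) + (-4) + (8) + (0) + (-18)] = 0/12 = 0
  <chi_rho, chi_3> = (1/12)[1*(10)*conj(1) + 1*(4)*conj(-1) + 2*(-2)*conj(-1) + 2*(4)*conj(1) + 3*(0)*conj(1) + 3*(6)*conj(-1)]
      = (1/12)[(10) + (-4) + (4) + (8) + (0) + (-18)] = 0/12 = 0
  <chi_rho, chi_4> = (1/12)[1*(10)*conj(1) + 1*(4)*conj(-1) + 2*(-2)*conj(-1) + 2*(4)*conj(1) + 3*(0)*conj(-1) + 3*(6)*conj(1)]
      = (1/12)[(10) + (-4) + (4) + (8) + (0) + (18)] = 36/12 = 3
  <chi_rho, chi_5> = (1/12)[1*(10)*conj(2) + 1*(4)*conj(-2) + 2*(-2)*conj(1) + 2*(4)*conj(-1) + 3*(0)*conj(0) + 3*(6)*conj(0)]
      = (1/12)[(20) + (-8) + (-4) + (-8) + (0) + (0)] = 0/12 = 0
  <chi_rho, chi_6> = (1/12)[1*(10)*conj(2) + 1*(4)*conj(2) + 2*(-2)*conj(-1) + 2*(4)*conj(-1) + 3*(0)*conj(0) + 3*(6)*conj(0)]
      = (1/12)[(20) + (8) + (4) + (-8) + (0) + (0)] = 24/12 = 2
Dimension check: dim(rho) = sum (mult * dim) = 3*1 + 0*1 + 0*1 + 3*1 + 0*2 + 2*2 = 10 = chi_rho(e) = 10.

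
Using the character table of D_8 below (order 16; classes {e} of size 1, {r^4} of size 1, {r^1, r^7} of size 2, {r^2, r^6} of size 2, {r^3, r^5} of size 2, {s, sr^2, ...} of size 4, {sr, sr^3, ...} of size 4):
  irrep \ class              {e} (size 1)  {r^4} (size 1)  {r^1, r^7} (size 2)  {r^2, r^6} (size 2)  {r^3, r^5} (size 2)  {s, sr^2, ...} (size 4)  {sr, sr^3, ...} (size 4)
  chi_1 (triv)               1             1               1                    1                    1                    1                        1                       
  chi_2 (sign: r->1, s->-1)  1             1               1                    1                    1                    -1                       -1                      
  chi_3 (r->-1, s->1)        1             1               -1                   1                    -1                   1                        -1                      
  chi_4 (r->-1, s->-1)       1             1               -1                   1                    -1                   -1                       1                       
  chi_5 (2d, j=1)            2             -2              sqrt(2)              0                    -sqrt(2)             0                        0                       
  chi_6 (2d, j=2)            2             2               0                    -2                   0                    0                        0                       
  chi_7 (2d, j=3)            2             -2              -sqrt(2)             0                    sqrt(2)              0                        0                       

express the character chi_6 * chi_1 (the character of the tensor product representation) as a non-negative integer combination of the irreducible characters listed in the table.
chi_6 tensor chi_1 = chi_6 (all other irreducibles have multiplicity 0).

Details: The character of a tensor product is the pointwise product (chi_6 * chi_1)(C) = chi_6(C) * chi_1(C):
  {e}: (2)*(1), {r^4}: (2)*(1), {r^1, r^7}: (0)*(1), {r^2, r^6}: (-2)*(1), {r^3, r^5}: (0)*(1), {s, sr^2, ...}: (0)*(1), {sr, sr^3, ...}: (0)*(1)
so (chi_6 * chi_1) takes values
  {e} -> 2, {r^4} -> 2, {r^1, r^7} -> 0, {r^2, r^6} -> -2, {r^3, r^5} -> 0, {s, sr^2, ...} -> 0, {sr, sr^3, ...} -> 0.
Now take the inner product of this character with each irreducible chi from the table, <chi_6*chi_1, chi> = (1/16) sum_C |C| (chi_6*chi_1)(C) conj(chi(C)):
  <chi_6*chi_1, chi_1> = (1/16)[1*(2)*conj(1) + 1*(2)*conj(1) + 2*(0)*conj(1) + 2*(-2)*conj(1) + 2*(0)*conj(1) + 4*(0)*conj(1) + 4*(0)*conj(1)]
      = (1/16)[(2) + (2) + (0) + (-4) + (0) + (0) + (0)] = 0/16 = 0
  <chi_6*chi_1, chi_2> = (1/16)[1*(2)*conj(1) + 1*(2)*conj(1) + 2*(0)*conj(1) + 2*(-2)*conj(1) + 2*(0)*conj(1) + 4*(0)*conj(-1) + 4*(0)*conj(-1)]
      = (1/16)[(2) + (2) + (0) + (-4) + (0) + (0) + (0)] = 0/16 = 0
  <chi_6*chi_1, chi_3> = (1/16)[1*(2)*conj(1) + 1*(2)*conj(1) + 2*(0)*conj(-1) + 2*(-2)*conj(1) + 2*(0)*conj(-1) + 4*(0)*conj(1) + 4*(0)*conj(-1)]
      = (1/16)[(2) + (2) + (0) + (-4) + (0) + (0) + (0)] = 0/16 = 0
  <chi_6*chi_1, chi_4> = (1/16)[1*(2)*conj(1) + 1*(2)*conj(1) + 2*(0)*conj(-1) + 2*(-2)*conj(1) + 2*(0)*conj(-1) + 4*(0)*conj(-1) + 4*(0)*conj(1)]
      = (1/16)[(2) + (2) + (0) + (-4) + (0) + (0) + (0)] = 0/16 = 0
  <chi_6*chi_1, chi_5> = (1/16)[1*(2)*conj(2) + 1*(2)*conj(-2) + 2*(0)*conj(sqrt(2)) + 2*(-2)*conj(0) + 2*(0)*conj(-sqrt(2)) + 4*(0)*conj(0) + 4*(0)*conj(0)]
      = (1/16)[(4) + (-4) + (0) + (0) + (0) + (0) + (0)] = 0/16 = 0
  <chi_6*chi_1, chi_6> = (1/16)[1*(2)*conj(2) + 1*(2)*conj(2) + 2*(0)*conj(0) + 2*(-2)*conj(-2) + 2*(0)*conj(0) + 4*(0)*conj(0) + 4*(0)*conj(0)]
      = (1/16)[(4) + (4) + (0) + (8) + (0) + (0) + (0)] = 16/16 = 1
  <chi_6*chi_1, chi_7> = (1/16)[1*(2)*conj(2) + 1*(2)*conj(-2) + 2*(0)*conj(-sqrt(2)) + 2*(-2)*conj(0) + 2*(0)*conj(sqrt(2)) + 4*(0)*conj(0) + 4*(0)*conj(0)]
      = (1/16)[(4) + (-4) + (0) + (0) + (0) + (0) + (0)] = 0/16 = 0
Hence the multiplicities are chi_6: 1. Dimension check: dim(chi_6)*dim(chi_1) = 2*1 = 2 and sum (mult * dim) = 1*2 = 2.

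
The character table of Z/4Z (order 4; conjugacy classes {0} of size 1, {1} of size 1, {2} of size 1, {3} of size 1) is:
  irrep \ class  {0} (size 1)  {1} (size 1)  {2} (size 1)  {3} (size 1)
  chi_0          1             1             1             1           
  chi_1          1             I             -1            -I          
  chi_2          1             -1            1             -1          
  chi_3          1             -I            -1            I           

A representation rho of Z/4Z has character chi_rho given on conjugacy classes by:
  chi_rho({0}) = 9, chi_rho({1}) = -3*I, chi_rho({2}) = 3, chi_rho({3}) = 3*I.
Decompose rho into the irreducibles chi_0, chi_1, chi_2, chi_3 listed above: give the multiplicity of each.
Multiplicities: chi_0: 3, chi_1: 0, chi_2: 3, chi_3: 3.

Derivation: Use <chi_rho, chi> = (1/|G|) sum_C |C| * chi_rho(C) * conj(chi(C)) with |G| = 4 for each irreducible chi in the table:
  <chi_rho, chi_0> = (1/4)[1*(9)*conj(1) + 1*(-3*I)*conj(1) + 1*(3)*conj(1) + 1*(3*I)*conj(1)]
      = (1/4)[(9) + (-3*I) + (3) + (3*I)] = 12/4 = 3
  <chi_rho, chi_1> = (1/4)[1*(9)*conj(1) + 1*(-3*I)*conj(I) + 1*(3)*conj(-1) + 1*(3*I)*conj(-I)]
      = (1/4)[(9) + (-3) + (-3) + (-3)] = 0/4 = 0
  <chi_rho, chi_2> = (1/4)[1*(9)*conj(1) + 1*(-3*I)*conj(-1) + 1*(3)*conj(1) + 1*(3*I)*conj(-1)]
      = (1/4)[(9) + (3*I) + (3) + (-3*I)] = 12/4 = 3
  <chi_rho, chi_3> = (1/4)[1*(9)*conj(1) + 1*(-3*I)*conj(-I) + 1*(3)*conj(-1) + 1*(3*I)*conj(I)]
      = (1/4)[(9) + (3) + (-3) + (3)] = 12/4 = 3
(Exp terms are combined using exp(i*s)*conj(exp(i*t)) = exp(i*(s-t)), and sums of them are collapsed using the identity that for every m > 1 the m distinct m-th roots of unity sum to 0, e.g. 1 + exp(2*I*pi/3) + exp(-2*I*pi/3) = 0.)
Dimension check: dim(rho) = sum (mult * dim) = 3*1 + 0*1 + 3*1 + 3*1 = 9 = chi_rho(e) = 9.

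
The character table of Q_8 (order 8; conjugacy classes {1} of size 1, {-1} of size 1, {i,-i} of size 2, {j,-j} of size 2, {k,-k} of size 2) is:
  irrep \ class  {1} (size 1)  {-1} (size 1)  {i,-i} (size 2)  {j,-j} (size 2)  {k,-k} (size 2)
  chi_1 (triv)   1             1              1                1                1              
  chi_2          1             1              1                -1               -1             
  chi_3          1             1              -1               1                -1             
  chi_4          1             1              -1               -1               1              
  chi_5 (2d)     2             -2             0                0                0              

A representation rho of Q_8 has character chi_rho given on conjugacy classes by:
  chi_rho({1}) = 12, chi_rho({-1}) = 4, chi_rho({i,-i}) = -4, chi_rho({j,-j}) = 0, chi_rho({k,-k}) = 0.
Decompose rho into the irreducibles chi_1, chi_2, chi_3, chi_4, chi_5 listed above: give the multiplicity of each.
Multiplicities: chi_1: 1, chi_2: 1, chi_3: 3, chi_4: 3, chi_5: 2.

Solution. Use <chi_rho, chi> = (1/|G|) sum_C |C| * chi_rho(C) * conj(chi(C)) with |G| = 8 for each irreducible chi in the table:
  <chi_rho, chi_1> = (1/8)[1*(12)*conj(1) + 1*(4)*conj(1) + 2*(-4)*conj(1) + 2*(0)*conj(1) + 2*(0)*conj(1)]
      = (1/8)[(12) + (4) + (-8) + (0) + (0)] = 8/8 = 1
  <chi_rho, chi_2> = (1/8)[1*(12)*conj(1) + 1*(4)*conj(1) + 2*(-4)*conj(1) + 2*(0)*conj(-1) + 2*(0)*conj(-1)]
      = (1/8)[(12) + (4) + (-8) + (0) + (0)] = 8/8 = 1
  <chi_rho, chi_3> = (1/8)[1*(12)*conj(1) + 1*(4)*conj(1) + 2*(-4)*conj(-1) + 2*(0)*conj(1) + 2*(0)*conj(-1)]
      = (1/8)[(12) + (4) + (8) + (0) + (0)] = 24/8 = 3
  <chi_rho, chi_4> = (1/8)[1*(12)*conj(1) + 1*(4)*conj(1) + 2*(-4)*conj(-1) + 2*(0)*conj(-1) + 2*(0)*conj(1)]
      = (1/8)[(12) + (4) + (8) + (0) + (0)] = 24/8 = 3
  <chi_rho, chi_5> = (1/8)[1*(12)*conj(2) + 1*(4)*conj(-2) + 2*(-4)*conj(0) + 2*(0)*conj(0) + 2*(0)*conj(0)]
      = (1/8)[(24) + (-8) + (0) + (0) + (0)] = 16/8 = 2
Dimension check: dim(rho) = sum (mult * dim) = 1*1 + 1*1 + 3*1 + 3*1 + 2*2 = 12 = chi_rho(e) = 12.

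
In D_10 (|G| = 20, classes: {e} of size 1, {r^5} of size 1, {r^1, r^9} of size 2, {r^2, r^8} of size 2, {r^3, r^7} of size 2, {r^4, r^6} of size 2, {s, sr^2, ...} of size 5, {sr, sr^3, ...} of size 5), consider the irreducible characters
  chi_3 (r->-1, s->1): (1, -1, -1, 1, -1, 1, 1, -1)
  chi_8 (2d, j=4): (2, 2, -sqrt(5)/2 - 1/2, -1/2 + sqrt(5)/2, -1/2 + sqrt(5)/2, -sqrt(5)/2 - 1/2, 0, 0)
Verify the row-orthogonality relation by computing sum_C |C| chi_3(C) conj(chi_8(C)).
Sum = 0; so <chi_3, chi_8> = 0 (distinct irreducibles are orthogonal).

Justification: Compute term by term over conjugacy classes (|C| * chi_3(C) * conj(chi_8(C))):
  1*(1)*conj(2) + 1*(-1)*conj(2) + 2*(-1)*conj(-sqrt(5)/2 - 1/2) + 2*(1)*conj(-1/2 + sqrt(5)/2) + 2*(-1)*conj(-1/2 + sqrt(5)/2) + 2*(1)*conj(-sqrt(5)/2 - 1/2) + 5*(1)*conj(0) + 5*(-1)*conj(0)
  = (2) + (-2) + (1 + sqrt(5)) + (-1 + sqrt(5)) + (1 - sqrt(5)) + (-sqrt(5) - 1) + (0) + (0)
  = 0.
Dividing by |G| = 20 gives 0/20 = 0, matching the row-orthogonality relation <chi_3, chi_8> = [chi_3 = chi_8].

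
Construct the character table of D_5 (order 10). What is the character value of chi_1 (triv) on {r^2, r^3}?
Conjugacy classes: {e} of size 1, {r^1, r^4} of size 2, {r^2, r^3} of size 2, {s, sr, ..., sr^4} of size 5.
Character table:
  irrep \ class              {e} (size 1)  {r^1, r^4} (size 2)  {r^2, r^3} (size 2)  {s, sr, ..., sr^4} (size 5)
  chi_1 (triv)               1             1                    1                    1                          
  chi_2 (sign: r->1, s->-1)  1             1                    1                    -1                         
  chi_3 (2d, j=1)            2             -1/2 + sqrt(5)/2     -sqrt(5)/2 - 1/2     0                          
  chi_4 (2d, j=2)            2             -sqrt(5)/2 - 1/2     -1/2 + sqrt(5)/2     0                          

Spot check: chi_1 (triv) on {r^2, r^3} = 1.

Working: D_5 has order 2*5 = 10 with 4 conjugacy classes, hence 4 irreducibles. Sum of squared dims 1 + 1 + 4 + 4 = 10 = |G|. Linear characters come from the abelianisation; the 2-dimensional irreps have character r^k -> 2*cos(2*pi*j*k/5), reflections -> 0.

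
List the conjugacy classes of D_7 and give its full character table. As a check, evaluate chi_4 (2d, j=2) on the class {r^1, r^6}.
Conjugacy classes: {e} of size 1, {r^1, r^6} of size 2, {r^2, r^5} of size 2, {r^3, r^4} of size 2, {s, sr, ..., sr^6} of size 7.
Character table:
  irrep \ class              {e} (size 1)  {r^1, r^6} (size 2)  {r^2, r^5} (size 2)  {r^3, r^4} (size 2)  {s, sr, ..., sr^6} (size 7)
  chi_1 (triv)               1             1                    1                    1                    1                          
  chi_2 (sign: r->1, s->-1)  1             1                    1                    1                    -1                         
  chi_3 (2d, j=1)            2             2*cos(2*pi/7)        -2*cos(3*pi/7)       -2*cos(pi/7)         0                          
  chi_4 (2d, j=2)            2             -2*cos(3*pi/7)       -2*cos(pi/7)         2*cos(2*pi/7)        0                          
  chi_5 (2d, j=3)            2             -2*cos(pi/7)         2*cos(2*pi/7)        -2*cos(3*pi/7)       0                          

Spot check: chi_4 (2d, j=2) on {r^1, r^6} = -2*cos(3*pi/7).

Why: D_7 has order 2*7 = 14 with 5 conjugacy classes, hence 5 irreducibles. Sum of squared dims 1 + 1 + 4 + 4 + 4 = 14 = |G|. Linear characters come from the abelianisation; the 2-dimensional irreps have character r^k -> 2*cos(2*pi*j*k/7), reflections -> 0.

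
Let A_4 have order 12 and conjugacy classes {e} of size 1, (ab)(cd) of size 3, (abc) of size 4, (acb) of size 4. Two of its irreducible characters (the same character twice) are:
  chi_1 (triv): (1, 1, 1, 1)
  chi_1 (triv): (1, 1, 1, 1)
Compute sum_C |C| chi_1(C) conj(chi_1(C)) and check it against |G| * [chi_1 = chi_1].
Sum = 12 = |G| = 12; so <chi_1, chi_1> = 1 (norm-1 confirms irreducibility).

Why: Compute term by term over conjugacy classes (|C| * chi_1(C) * conj(chi_1(C))):
  1*(1)*conj(1) + 3*(1)*conj(1) + 4*(1)*conj(1) + 4*(1)*conj(1)
  = (1) + (3) + (4) + (4)
  = 12.
(Exp terms are combined using exp(i*s)*conj(exp(i*t)) = exp(i*(s-t)), and sums of them are collapsed using the identity that for every m > 1 the m distinct m-th roots of unity sum to 0, e.g. 1 + exp(2*I*pi/3) + exp(-2*I*pi/3) = 0.)
Dividing by |G| = 12 gives 12/12 = 1, matching the row-orthogonality relation <chi_1, chi_1> = [chi_1 = chi_1].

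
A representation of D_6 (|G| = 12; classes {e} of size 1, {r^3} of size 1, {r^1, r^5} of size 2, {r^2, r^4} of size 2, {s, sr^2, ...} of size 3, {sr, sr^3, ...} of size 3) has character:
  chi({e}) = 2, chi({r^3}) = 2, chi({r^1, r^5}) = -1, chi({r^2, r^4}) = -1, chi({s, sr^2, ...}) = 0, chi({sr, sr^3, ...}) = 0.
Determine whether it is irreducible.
Irreducible: <chi, chi> = 1.

Reasoning: <chi, chi> = (1/|G|) sum_C |C| * |chi(C)|^2 = (1/12)[1*|2|^2 + 1*|2|^2 + 2*|-1|^2 + 2*|-1|^2 + 3*|0|^2 + 3*|0|^2]
  = (1/12)[(4) + (4) + (2) + (2) + (0) + (0)] = 12/12 = 1.
A character is irreducible iff <chi, chi> = 1, so this representation is irreducible.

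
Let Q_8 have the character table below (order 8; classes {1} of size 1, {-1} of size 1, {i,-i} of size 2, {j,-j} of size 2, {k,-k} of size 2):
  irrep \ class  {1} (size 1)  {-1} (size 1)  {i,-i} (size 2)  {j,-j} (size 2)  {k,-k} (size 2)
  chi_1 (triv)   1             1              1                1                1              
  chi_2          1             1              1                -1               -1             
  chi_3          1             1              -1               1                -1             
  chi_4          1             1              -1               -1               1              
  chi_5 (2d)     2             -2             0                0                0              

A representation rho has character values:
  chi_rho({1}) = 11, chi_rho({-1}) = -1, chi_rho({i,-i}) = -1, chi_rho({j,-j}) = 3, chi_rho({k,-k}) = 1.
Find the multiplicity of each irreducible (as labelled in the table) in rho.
Multiplicities: chi_1: 2, chi_2: 0, chi_3: 2, chi_4: 1, chi_5: 3.

Solution. Use <chi_rho, chi> = (1/|G|) sum_C |C| * chi_rho(C) * conj(chi(C)) with |G| = 8 for each irreducible chi in the table:
  <chi_rho, chi_1> = (1/8)[1*(11)*conj(1) + 1*(-1)*conj(1) + 2*(-1)*conj(1) + 2*(3)*conj(1) + 2*(1)*conj(1)]
      = (1/8)[(11) + (-1) + (-2) + (6) + (2)] = 16/8 = 2
  <chi_rho, chi_2> = (1/8)[1*(11)*conj(1) + 1*(-1)*conj(1) + 2*(-1)*conj(1) + 2*(3)*conj(-1) + 2*(1)*conj(-1)]
      = (1/8)[(11) + (-1) + (-2) + (-6) + (-2)] = 0/8 = 0
  <chi_rho, chi_3> = (1/8)[1*(11)*conj(1) + 1*(-1)*conj(1) + 2*(-1)*conj(-1) + 2*(3)*conj(1) + 2*(1)*conj(-1)]
      = (1/8)[(11) + (-1) + (2) + (6) + (-2)] = 16/8 = 2
  <chi_rho, chi_4> = (1/8)[1*(11)*conj(1) + 1*(-1)*conj(1) + 2*(-1)*conj(-1) + 2*(3)*conj(-1) + 2*(1)*conj(1)]
      = (1/8)[(11) + (-1) + (2) + (-6) + (2)] = 8/8 = 1
  <chi_rho, chi_5> = (1/8)[1*(11)*conj(2) + 1*(-1)*conj(-2) + 2*(-1)*conj(0) + 2*(3)*conj(0) + 2*(1)*conj(0)]
      = (1/8)[(22) + (2) + (0) + (0) + (0)] = 24/8 = 3
Dimension check: dim(rho) = sum (mult * dim) = 2*1 + 0*1 + 2*1 + 1*1 + 3*2 = 11 = chi_rho(e) = 11.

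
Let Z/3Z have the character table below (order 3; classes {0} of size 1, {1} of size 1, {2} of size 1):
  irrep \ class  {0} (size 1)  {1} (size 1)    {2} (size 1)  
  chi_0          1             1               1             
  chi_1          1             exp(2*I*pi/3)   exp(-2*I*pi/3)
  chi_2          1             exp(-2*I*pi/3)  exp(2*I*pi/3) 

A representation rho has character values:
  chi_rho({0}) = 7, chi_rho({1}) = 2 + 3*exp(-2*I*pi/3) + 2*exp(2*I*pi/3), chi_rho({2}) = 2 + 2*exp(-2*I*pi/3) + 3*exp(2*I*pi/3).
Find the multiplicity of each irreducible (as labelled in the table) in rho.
Multiplicities: chi_0: 2, chi_1: 2, chi_2: 3.

Reasoning: Use <chi_rho, chi> = (1/|G|) sum_C |C| * chi_rho(C) * conj(chi(C)) with |G| = 3 for each irreducible chi in the table:
  <chi_rho, chi_0> = (1/3)[1*(7)*conj(1) + 1*(2 + 3*exp(-2*I*pi/3) + 2*exp(2*I*pi/3))*conj(1) + 1*(2 + 2*exp(-2*I*pi/3) + 3*exp(2*I*pi/3))*conj(1)]
      = (1/3)[(7) + (2 + 3*exp(-2*I*pi/3) + 2*exp(2*I*pi/3)) + (2 + 2*exp(-2*I*pi/3) + 3*exp(2*I*pi/3))] = 6/3 = 2
  <chi_rho, chi_1> = (1/3)[1*(7)*conj(1) + 1*(2 + 3*exp(-2*I*pi/3) + 2*exp(2*I*pi/3))*conj(exp(2*I*pi/3)) + 1*(2 + 2*exp(-2*I*pi/3) + 3*exp(2*I*pi/3))*conj(exp(-2*I*pi/3))]
      = (1/3)[(7) + (2 + 2*exp(-2*I*pi/3) + 3*exp(2*I*pi/3)) + (2 + 3*exp(-2*I*pi/3) + 2*exp(2*I*pi/3))] = 6/3 = 2
  <chi_rho, chi_2> = (1/3)[1*(7)*conj(1) + 1*(2 + 3*exp(-2*I*pi/3) + 2*exp(2*I*pi/3))*conj(exp(-2*I*pi/3)) + 1*(2 + 2*exp(-2*I*pi/3) + 3*exp(2*I*pi/3))*conj(exp(2*I*pi/3))]
      = (1/3)[(7) + (1) + (1)] = 9/3 = 3
(Exp terms are combined using exp(i*s)*conj(exp(i*t)) = exp(i*(s-t)), and sums of them are collapsed using the identity that for every m > 1 the m distinct m-th roots of unity sum to 0, e.g. 1 + exp(2*I*pi/3) + exp(-2*I*pi/3) = 0.)
Dimension check: dim(rho) = sum (mult * dim) = 2*1 + 2*1 + 3*1 = 7 = chi_rho(e) = 7.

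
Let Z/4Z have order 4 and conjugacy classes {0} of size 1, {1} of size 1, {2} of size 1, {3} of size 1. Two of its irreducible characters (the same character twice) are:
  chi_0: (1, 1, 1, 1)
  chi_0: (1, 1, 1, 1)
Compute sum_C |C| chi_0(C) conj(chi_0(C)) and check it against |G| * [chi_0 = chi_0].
Sum = 4 = |G| = 4; so <chi_0, chi_0> = 1 (norm-1 confirms irreducibility).

Reasoning: Compute term by term over conjugacy classes (|C| * chi_0(C) * conj(chi_0(C))):
  1*(1)*conj(1) + 1*(1)*conj(1) + 1*(1)*conj(1) + 1*(1)*conj(1)
  = (1) + (1) + (1) + (1)
  = 4.
(Exp terms are combined using exp(i*s)*conj(exp(i*t)) = exp(i*(s-t)), and sums of them are collapsed using the identity that for every m > 1 the m distinct m-th roots of unity sum to 0, e.g. 1 + exp(2*I*pi/3) + exp(-2*I*pi/3) = 0.)
Dividing by |G| = 4 gives 4/4 = 1, matching the row-orthogonality relation <chi_0, chi_0> = [chi_0 = chi_0].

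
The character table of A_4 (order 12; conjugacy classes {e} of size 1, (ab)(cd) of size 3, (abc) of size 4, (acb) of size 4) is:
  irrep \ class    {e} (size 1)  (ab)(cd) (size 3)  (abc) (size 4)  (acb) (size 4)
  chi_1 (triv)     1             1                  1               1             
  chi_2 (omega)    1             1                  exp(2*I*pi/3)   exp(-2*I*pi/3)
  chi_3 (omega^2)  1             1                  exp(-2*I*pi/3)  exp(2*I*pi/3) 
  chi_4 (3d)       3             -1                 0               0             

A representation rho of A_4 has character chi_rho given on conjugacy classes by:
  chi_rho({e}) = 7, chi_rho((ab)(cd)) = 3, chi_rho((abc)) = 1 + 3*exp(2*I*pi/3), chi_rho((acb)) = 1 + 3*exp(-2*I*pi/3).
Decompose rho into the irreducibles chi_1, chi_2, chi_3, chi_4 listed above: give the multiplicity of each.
Multiplicities: chi_1: 1, chi_2: 3, chi_3: 0, chi_4: 1.

Details: Use <chi_rho, chi> = (1/|G|) sum_C |C| * chi_rho(C) * conj(chi(C)) with |G| = 12 for each irreducible chi in the table:
  <chi_rho, chi_1> = (1/12)[1*(7)*conj(1) + 3*(3)*conj(1) + 4*(1 + 3*exp(2*I*pi/3))*conj(1) + 4*(1 + 3*exp(-2*I*pi/3))*conj(1)]
      = (1/12)[(7) + (9) + (4 + 12*exp(2*I*pi/3)) + (4 + 12*exp(-2*I*pi/3))] = 12/12 = 1
  <chi_rho, chi_2> = (1/12)[1*(7)*conj(1) + 3*(3)*conj(1) + 4*(1 + 3*exp(2*I*pi/3))*conj(exp(2*I*pi/3)) + 4*(1 + 3*exp(-2*I*pi/3))*conj(exp(-2*I*pi/3))]
      = (1/12)[(7) + (9) + (12 + 4*exp(-2*I*pi/3)) + (12 + 4*exp(2*I*pi/3))] = 36/12 = 3
  <chi_rho, chi_3> = (1/12)[1*(7)*conj(1) + 3*(3)*conj(1) + 4*(1 + 3*exp(2*I*pi/3))*conj(exp(-2*I*pi/3)) + 4*(1 + 3*exp(-2*I*pi/3))*conj(exp(2*I*pi/3))]
      = (1/12)[(7) + (9) + (12*exp(-2*I*pi/3) + 4*exp(2*I*pi/3)) + (4*exp(-2*I*pi/3) + 12*exp(2*I*pi/3))] = 0/12 = 0
  <chi_rho, chi_4> = (1/12)[1*(7)*conj(3) + 3*(3)*conj(-1) + 4*(1 + 3*exp(2*I*pi/3))*conj(0) + 4*(1 + 3*exp(-2*I*pi/3))*conj(0)]
      = (1/12)[(21) + (-9) + (0) + (0)] = 12/12 = 1
(Exp terms are combined using exp(i*s)*conj(exp(i*t)) = exp(i*(s-t)), and sums of them are collapsed using the identity that for every m > 1 the m distinct m-th roots of unity sum to 0, e.g. 1 + exp(2*I*pi/3) + exp(-2*I*pi/3) = 0.)
Dimension check: dim(rho) = sum (mult * dim) = 1*1 + 3*1 + 0*1 + 1*3 = 7 = chi_rho(e) = 7.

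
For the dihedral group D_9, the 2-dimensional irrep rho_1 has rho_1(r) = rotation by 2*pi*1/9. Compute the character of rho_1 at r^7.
chi_{rho_1}(r^7) = 2*cos(2*pi*1*7/9) = 2*cos(4*pi/9)

rho_1(r^7) is rotation by angle 2*pi*1*7/9, whose trace is 2*cos(2*pi*1*7/9) = 2*cos(4*pi/9).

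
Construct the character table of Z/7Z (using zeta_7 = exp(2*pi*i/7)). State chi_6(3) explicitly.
Character table of Z/7Z (irreps indexed chi_0,...,chi_6 with chi_k(m) = zeta_7^(k*m), zeta_7 = exp(2*pi*i/7)):
  irrep \ class  {0} (size 1)  {1} (size 1)    {2} (size 1)    {3} (size 1)    {4} (size 1)    {5} (size 1)    {6} (size 1)  
  chi_0          1             1               1               1               1               1               1             
  chi_1          1             exp(2*I*pi/7)   exp(4*I*pi/7)   exp(6*I*pi/7)   exp(-6*I*pi/7)  exp(-4*I*pi/7)  exp(-2*I*pi/7)
  chi_2          1             exp(4*I*pi/7)   exp(-6*I*pi/7)  exp(-2*I*pi/7)  exp(2*I*pi/7)   exp(6*I*pi/7)   exp(-4*I*pi/7)
  chi_3          1             exp(6*I*pi/7)   exp(-2*I*pi/7)  exp(4*I*pi/7)   exp(-4*I*pi/7)  exp(2*I*pi/7)   exp(-6*I*pi/7)
  chi_4          1             exp(-6*I*pi/7)  exp(2*I*pi/7)   exp(-4*I*pi/7)  exp(4*I*pi/7)   exp(-2*I*pi/7)  exp(6*I*pi/7) 
  chi_5          1             exp(-4*I*pi/7)  exp(6*I*pi/7)   exp(2*I*pi/7)   exp(-2*I*pi/7)  exp(-6*I*pi/7)  exp(4*I*pi/7) 
  chi_6          1             exp(-2*I*pi/7)  exp(-4*I*pi/7)  exp(-6*I*pi/7)  exp(6*I*pi/7)   exp(4*I*pi/7)   exp(2*I*pi/7) 

Spot check: chi_6(3) = zeta_7^(6*3) = zeta_7^18 = exp(-6*I*pi/7).

Reasoning: Z/7Z is abelian, so all 7 irreducible complex representations are 1-dimensional. They are given by chi_k(m) = zeta_7^(k*m) for k = 0,...,6. Row orthogonality: sum_m chi_k(m) conj(chi_l(m)) = 7 * [k = l].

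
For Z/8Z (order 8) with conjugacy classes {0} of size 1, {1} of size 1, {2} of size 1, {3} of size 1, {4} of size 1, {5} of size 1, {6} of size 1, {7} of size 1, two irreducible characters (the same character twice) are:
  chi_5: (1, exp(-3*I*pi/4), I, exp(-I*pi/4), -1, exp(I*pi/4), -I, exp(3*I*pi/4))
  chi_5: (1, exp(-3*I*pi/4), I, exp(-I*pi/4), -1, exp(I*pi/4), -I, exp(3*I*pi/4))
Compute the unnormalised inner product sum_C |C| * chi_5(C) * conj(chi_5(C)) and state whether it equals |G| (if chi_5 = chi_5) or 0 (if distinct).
Sum = 8 = |G| = 8; so <chi_5, chi_5> = 1 (norm-1 confirms irreducibility).

Solution. Compute term by term over conjugacy classes (|C| * chi_5(C) * conj(chi_5(C))):
  1*(1)*conj(1) + 1*(exp(-3*I*pi/4))*conj(exp(-3*I*pi/4)) + 1*(I)*conj(I) + 1*(exp(-I*pi/4))*conj(exp(-I*pi/4)) + 1*(-1)*conj(-1) + 1*(exp(I*pi/4))*conj(exp(I*pi/4)) + 1*(-I)*conj(-I) + 1*(exp(3*I*pi/4))*conj(exp(3*I*pi/4))
  = (1) + (1) + (1) + (1) + (1) + (1) + (1) + (1)
  = 8.
(Exp terms are combined using exp(i*s)*conj(exp(i*t)) = exp(i*(s-t)), and sums of them are collapsed using the identity that for every m > 1 the m distinct m-th roots of unity sum to 0, e.g. 1 + exp(2*I*pi/3) + exp(-2*I*pi/3) = 0.)
Dividing by |G| = 8 gives 8/8 = 1, matching the row-orthogonality relation <chi_5, chi_5> = [chi_5 = chi_5].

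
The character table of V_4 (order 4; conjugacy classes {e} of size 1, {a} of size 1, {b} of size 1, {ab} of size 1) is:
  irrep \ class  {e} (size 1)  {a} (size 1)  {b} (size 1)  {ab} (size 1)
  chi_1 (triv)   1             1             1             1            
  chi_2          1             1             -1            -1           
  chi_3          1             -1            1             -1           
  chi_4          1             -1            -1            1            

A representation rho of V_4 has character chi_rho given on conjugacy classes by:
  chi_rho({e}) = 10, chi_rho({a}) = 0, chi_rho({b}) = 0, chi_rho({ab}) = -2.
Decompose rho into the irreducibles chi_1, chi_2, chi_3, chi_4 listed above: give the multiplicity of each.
Multiplicities: chi_1: 2, chi_2: 3, chi_3: 3, chi_4: 2.

Justification: Use <chi_rho, chi> = (1/|G|) sum_C |C| * chi_rho(C) * conj(chi(C)) with |G| = 4 for each irreducible chi in the table:
  <chi_rho, chi_1> = (1/4)[1*(10)*conj(1) + 1*(0)*conj(1) + 1*(0)*conj(1) + 1*(-2)*conj(1)]
      = (1/4)[(10) + (0) + (0) + (-2)] = 8/4 = 2
  <chi_rho, chi_2> = (1/4)[1*(10)*conj(1) + 1*(0)*conj(1) + 1*(0)*conj(-1) + 1*(-2)*conj(-1)]
      = (1/4)[(10) + (0) + (0) + (2)] = 12/4 = 3
  <chi_rho, chi_3> = (1/4)[1*(10)*conj(1) + 1*(0)*conj(-1) + 1*(0)*conj(1) + 1*(-2)*conj(-1)]
      = (1/4)[(10) + (0) + (0) + (2)] = 12/4 = 3
  <chi_rho, chi_4> = (1/4)[1*(10)*conj(1) + 1*(0)*conj(-1) + 1*(0)*conj(-1) + 1*(-2)*conj(1)]
      = (1/4)[(10) + (0) + (0) + (-2)] = 8/4 = 2
Dimension check: dim(rho) = sum (mult * dim) = 2*1 + 3*1 + 3*1 + 2*1 = 10 = chi_rho(e) = 10.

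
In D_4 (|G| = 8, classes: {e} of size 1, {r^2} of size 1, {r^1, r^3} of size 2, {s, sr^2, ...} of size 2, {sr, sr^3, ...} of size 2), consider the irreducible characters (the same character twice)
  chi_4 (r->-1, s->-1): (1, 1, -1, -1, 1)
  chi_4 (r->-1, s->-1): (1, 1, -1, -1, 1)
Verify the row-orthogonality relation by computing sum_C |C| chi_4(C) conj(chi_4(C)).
Sum = 8 = |G| = 8; so <chi_4, chi_4> = 1 (norm-1 confirms irreducibility).

Explanation: Compute term by term over conjugacy classes (|C| * chi_4(C) * conj(chi_4(C))):
  1*(1)*conj(1) + 1*(1)*conj(1) + 2*(-1)*conj(-1) + 2*(-1)*conj(-1) + 2*(1)*conj(1)
  = (1) + (1) + (2) + (2) + (2)
  = 8.
Dividing by |G| = 8 gives 8/8 = 1, matching the row-orthogonality relation <chi_4, chi_4> = [chi_4 = chi_4].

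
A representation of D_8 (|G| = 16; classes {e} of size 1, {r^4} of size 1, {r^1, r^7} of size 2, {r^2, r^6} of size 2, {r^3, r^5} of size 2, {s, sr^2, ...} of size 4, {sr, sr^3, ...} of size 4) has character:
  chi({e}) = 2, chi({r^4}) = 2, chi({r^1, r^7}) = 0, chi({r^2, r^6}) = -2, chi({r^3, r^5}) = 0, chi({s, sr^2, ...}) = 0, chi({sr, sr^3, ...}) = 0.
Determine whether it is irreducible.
Irreducible: <chi, chi> = 1.

Proof sketch: <chi, chi> = (1/|G|) sum_C |C| * |chi(C)|^2 = (1/16)[1*|2|^2 + 1*|2|^2 + 2*|0|^2 + 2*|-2|^2 + 2*|0|^2 + 4*|0|^2 + 4*|0|^2]
  = (1/16)[(4) + (4) + (0) + (8) + (0) + (0) + (0)] = 16/16 = 1.
A character is irreducible iff <chi, chi> = 1, so this representation is irreducible.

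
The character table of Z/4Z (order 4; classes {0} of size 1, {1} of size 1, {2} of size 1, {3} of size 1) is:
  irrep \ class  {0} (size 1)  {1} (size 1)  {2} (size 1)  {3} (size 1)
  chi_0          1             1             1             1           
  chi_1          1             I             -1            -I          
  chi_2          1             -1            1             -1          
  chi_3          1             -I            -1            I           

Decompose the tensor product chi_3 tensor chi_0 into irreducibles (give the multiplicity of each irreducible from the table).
chi_3 tensor chi_0 = chi_3 (all other irreducibles have multiplicity 0).

Working: The character of a tensor product is the pointwise product (chi_3 * chi_0)(C) = chi_3(C) * chi_0(C):
  {0}: (1)*(1), {1}: (-I)*(1), {2}: (-1)*(1), {3}: (I)*(1)
so (chi_3 * chi_0) takes values
  {0} -> 1, {1} -> -I, {2} -> -1, {3} -> I.
Now take the inner product of this character with each irreducible chi from the table, <chi_3*chi_0, chi> = (1/4) sum_C |C| (chi_3*chi_0)(C) conj(chi(C)):
  <chi_3*chi_0, chi_0> = (1/4)[1*(1)*conj(1) + 1*(-I)*conj(1) + 1*(-1)*conj(1) + 1*(I)*conj(1)]
      = (1/4)[(1) + (-I) + (-1) + (I)] = 0/4 = 0
  <chi_3*chi_0, chi_1> = (1/4)[1*(1)*conj(1) + 1*(-I)*conj(I) + 1*(-1)*conj(-1) + 1*(I)*conj(-I)]
      = (1/4)[(1) + (-1) + (1) + (-1)] = 0/4 = 0
  <chi_3*chi_0, chi_2> = (1/4)[1*(1)*conj(1) + 1*(-I)*conj(-1) + 1*(-1)*conj(1) + 1*(I)*conj(-1)]
      = (1/4)[(1) + (I) + (-1) + (-I)] = 0/4 = 0
  <chi_3*chi_0, chi_3> = (1/4)[1*(1)*conj(1) + 1*(-I)*conj(-I) + 1*(-1)*conj(-1) + 1*(I)*conj(I)]
      = (1/4)[(1) + (1) + (1) + (1)] = 4/4 = 1
(Exp terms are combined using exp(i*s)*conj(exp(i*t)) = exp(i*(s-t)), and sums of them are collapsed using the identity that for every m > 1 the m distinct m-th roots of unity sum to 0, e.g. 1 + exp(2*I*pi/3) + exp(-2*I*pi/3) = 0.)
Hence the multiplicities are chi_3: 1. Dimension check: dim(chi_3)*dim(chi_0) = 1*1 = 1 and sum (mult * dim) = 1*1 = 1.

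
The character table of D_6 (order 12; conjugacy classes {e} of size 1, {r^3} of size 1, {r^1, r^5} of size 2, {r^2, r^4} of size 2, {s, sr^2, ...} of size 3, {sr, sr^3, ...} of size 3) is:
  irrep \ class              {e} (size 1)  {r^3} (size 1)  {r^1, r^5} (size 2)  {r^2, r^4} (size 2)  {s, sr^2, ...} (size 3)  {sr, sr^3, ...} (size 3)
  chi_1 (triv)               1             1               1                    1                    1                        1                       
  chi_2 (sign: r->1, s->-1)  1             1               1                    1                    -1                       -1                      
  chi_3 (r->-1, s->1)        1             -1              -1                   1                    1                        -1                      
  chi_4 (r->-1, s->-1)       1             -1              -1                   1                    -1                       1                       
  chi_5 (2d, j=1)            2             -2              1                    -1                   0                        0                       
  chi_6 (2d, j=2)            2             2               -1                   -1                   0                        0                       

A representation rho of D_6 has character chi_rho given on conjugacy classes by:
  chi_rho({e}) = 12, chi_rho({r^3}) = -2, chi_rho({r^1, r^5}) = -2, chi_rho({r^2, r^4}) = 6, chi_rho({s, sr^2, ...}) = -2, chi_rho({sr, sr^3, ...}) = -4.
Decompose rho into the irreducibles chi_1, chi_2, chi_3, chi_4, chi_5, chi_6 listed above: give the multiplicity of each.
Multiplicities: chi_1: 0, chi_2: 3, chi_3: 3, chi_4: 2, chi_5: 1, chi_6: 1.

Explanation: Use <chi_rho, chi> = (1/|G|) sum_C |C| * chi_rho(C) * conj(chi(C)) with |G| = 12 for each irreducible chi in the table:
  <chi_rho, chi_1> = (1/12)[1*(12)*conj(1) + 1*(-2)*conj(1) + 2*(-2)*conj(1) + 2*(6)*conj(1) + 3*(-2)*conj(1) + 3*(-4)*conj(1)]
      = (1/12)[(12) + (-2) + (-4) + (12) + (-6) + (-12)] = 0/12 = 0
  <chi_rho, chi_2> = (1/12)[1*(12)*conj(1) + 1*(-2)*conj(1) + 2*(-2)*conj(1) + 2*(6)*conj(1) + 3*(-2)*conj(-1) + 3*(-4)*conj(-1)]
      = (1/12)[(12) + (-2) + (-4) + (12) + (6) + (12)] = 36/12 = 3
  <chi_rho, chi_3> = (1/12)[1*(12)*conj(1) + 1*(-2)*conj(-1) + 2*(-2)*conj(-1) + 2*(6)*conj(1) + 3*(-2)*conj(1) + 3*(-4)*conj(-1)]
      = (1/12)[(12) + (2) + (4) + (12) + (-6) + (12)] = 36/12 = 3
  <chi_rho, chi_4> = (1/12)[1*(12)*conj(1) + 1*(-2)*conj(-1) + 2*(-2)*conj(-1) + 2*(6)*conj(1) + 3*(-2)*conj(-1) + 3*(-4)*conj(1)]
      = (1/12)[(12) + (2) + (4) + (12) + (6) + (-12)] = 24/12 = 2
  <chi_rho, chi_5> = (1/12)[1*(12)*conj(2) + 1*(-2)*conj(-2) + 2*(-2)*conj(1) + 2*(6)*conj(-1) + 3*(-2)*conj(0) + 3*(-4)*conj(0)]
      = (1/12)[(24) + (4) + (-4) + (-12) + (0) + (0)] = 12/12 = 1
  <chi_rho, chi_6> = (1/12)[1*(12)*conj(2) + 1*(-2)*conj(2) + 2*(-2)*conj(-1) + 2*(6)*conj(-1) + 3*(-2)*conj(0) + 3*(-4)*conj(0)]
      = (1/12)[(24) + (-4) + (4) + (-12) + (0) + (0)] = 12/12 = 1
Dimension check: dim(rho) = sum (mult * dim) = 0*1 + 3*1 + 3*1 + 2*1 + 1*2 + 1*2 = 12 = chi_rho(e) = 12.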